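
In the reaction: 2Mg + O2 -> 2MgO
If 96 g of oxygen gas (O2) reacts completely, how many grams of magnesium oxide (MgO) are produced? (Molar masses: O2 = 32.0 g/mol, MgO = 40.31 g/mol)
Moles of O2 = 96 g ÷ 32.0 g/mol = 3 mol
Mole ratio: 2 mol MgO / 1 mol O2
Moles of MgO = 3 × (2/1) = 6 mol
Mass of MgO = 6 mol × 40.31 g/mol = 241.9 g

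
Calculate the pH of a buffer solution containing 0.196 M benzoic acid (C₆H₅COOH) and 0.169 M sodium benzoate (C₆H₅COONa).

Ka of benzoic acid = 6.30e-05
pH = 4.14

pKa = -log(6.30e-05) = 4.20. pH = pKa + log([A⁻]/[HA]) = 4.20 + log(0.169/0.196)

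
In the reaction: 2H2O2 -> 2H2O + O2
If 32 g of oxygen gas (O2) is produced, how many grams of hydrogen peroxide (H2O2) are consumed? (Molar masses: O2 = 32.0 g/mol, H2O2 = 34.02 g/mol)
Moles of O2 = 32 g ÷ 32.0 g/mol = 1 mol
Mole ratio: 2 mol H2O2 / 1 mol O2
Moles of H2O2 = 1 × (2/1) = 2 mol
Mass of H2O2 = 2 mol × 34.02 g/mol = 68.04 g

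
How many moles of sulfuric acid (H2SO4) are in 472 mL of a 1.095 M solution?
Moles = Molarity × Volume (L)
Moles = 1.095 M × 0.472 L = 0.5168 mol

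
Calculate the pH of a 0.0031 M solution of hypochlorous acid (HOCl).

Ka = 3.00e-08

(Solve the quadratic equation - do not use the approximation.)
pH = 5.02

x² + Ka×x - Ka×C = 0. Using quadratic formula: [H⁺] = 9.6287e-06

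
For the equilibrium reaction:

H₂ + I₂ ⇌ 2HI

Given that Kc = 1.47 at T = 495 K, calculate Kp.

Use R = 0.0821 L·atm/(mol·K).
K_p = 1.4700

Δn = (moles gaseous products) − (moles gaseous reactants) = 0
T = 495 K; RT = 0.0821 × 495 = 40.6395
Kp = Kc·(RT)^Δn = 1.47 × (40.6395)^0 = 1.47 × 1 = 1.4700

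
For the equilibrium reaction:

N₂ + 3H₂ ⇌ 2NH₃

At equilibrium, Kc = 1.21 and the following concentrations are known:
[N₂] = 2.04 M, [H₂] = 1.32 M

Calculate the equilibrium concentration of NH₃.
[NH₃] = 2.3827 M

Kc = ([NH₃]^2) / ([N₂] × [H₂]^3) = 1.21
[NH₃]^2 = Kc · (reactant terms)/(other product terms) = 1.21 · 4.6919 / 1 = 5.6772
[NH₃] = (5.6772)^(1/2) = 2.3827 M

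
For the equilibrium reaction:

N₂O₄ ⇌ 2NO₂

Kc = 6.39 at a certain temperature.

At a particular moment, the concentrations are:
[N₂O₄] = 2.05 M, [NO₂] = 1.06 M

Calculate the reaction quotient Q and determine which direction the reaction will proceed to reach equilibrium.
Q = 0.548, Q < K, reaction proceeds forward (toward products)

Q = ([NO₂]^2) / ([N₂O₄])
  = ((1.06)^2) / ((2.05)) = 1.1236/2.05 = 0.5481
Since Q = 0.5481 < Kc = 6.39, the reaction proceeds forward (toward products) to reach equilibrium.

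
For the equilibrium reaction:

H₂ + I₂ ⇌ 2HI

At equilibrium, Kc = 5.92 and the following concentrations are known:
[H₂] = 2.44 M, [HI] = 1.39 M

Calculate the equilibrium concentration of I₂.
[I₂] = 0.1338 M

Kc = ([HI]^2) / ([H₂] × [I₂]) = 5.92
[I₂]^1 = (product terms)/(Kc · other reactant terms) = 1.9321 / (5.92 · 2.44) = 0.13376
[I₂] = 0.1338 M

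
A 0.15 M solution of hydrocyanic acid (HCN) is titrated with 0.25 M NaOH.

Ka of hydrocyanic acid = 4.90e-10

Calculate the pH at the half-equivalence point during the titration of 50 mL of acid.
pH = pKa = 9.31

At the half-equivalence point, [HA] = [A⁻], so by Henderson–Hasselbalch pH = pKa + log(1) = pKa.
pKa = −log(4.90e-10) = 9.31.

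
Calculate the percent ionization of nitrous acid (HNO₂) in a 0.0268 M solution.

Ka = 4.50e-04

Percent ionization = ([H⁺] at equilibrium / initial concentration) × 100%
Percent ionization = 12.1%

Let x = [H⁺]. Ka = x²/(C - x) ⇒ x² + (4.50e-04)x - (4.50e-04)(0.0268) = 0. x = 3.2550e-03. Percent = (3.2550e-03/0.0268) × 100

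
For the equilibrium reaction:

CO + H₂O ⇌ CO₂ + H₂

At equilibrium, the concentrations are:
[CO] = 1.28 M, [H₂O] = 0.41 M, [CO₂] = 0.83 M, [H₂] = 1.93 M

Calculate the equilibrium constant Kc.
K_c = 3.0524

Kc = ([CO₂] × [H₂]) / ([CO] × [H₂O])
   = ((0.83)·(1.93)) / ((1.28)·(0.41))
   = 1.6019 / 0.5248 = 3.0524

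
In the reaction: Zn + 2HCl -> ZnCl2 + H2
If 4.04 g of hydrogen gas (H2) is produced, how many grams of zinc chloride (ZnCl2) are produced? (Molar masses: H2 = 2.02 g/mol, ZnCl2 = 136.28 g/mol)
Moles of H2 = 4.04 g ÷ 2.02 g/mol = 2 mol
Mole ratio: 1 mol ZnCl2 / 1 mol H2
Moles of ZnCl2 = 2 × (1/1) = 2 mol
Mass of ZnCl2 = 2 mol × 136.28 g/mol = 272.6 g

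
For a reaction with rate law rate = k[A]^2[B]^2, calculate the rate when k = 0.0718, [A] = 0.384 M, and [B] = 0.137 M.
0.0001987 M/s

rate = k·[A]^2·[B]^2 = 0.0718·(0.384)^2·(0.137)^2 = 0.0718·0.147456·0.018769 = 0.0001987 M/s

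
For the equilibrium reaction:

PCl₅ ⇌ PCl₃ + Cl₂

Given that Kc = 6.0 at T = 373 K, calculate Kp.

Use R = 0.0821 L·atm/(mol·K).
K_p = 183.7398

Δn = (moles gaseous products) − (moles gaseous reactants) = 1
T = 373 K; RT = 0.0821 × 373 = 30.6233
Kp = Kc·(RT)^Δn = 6.0 × (30.6233)^1 = 6.0 × 30.6233 = 183.7398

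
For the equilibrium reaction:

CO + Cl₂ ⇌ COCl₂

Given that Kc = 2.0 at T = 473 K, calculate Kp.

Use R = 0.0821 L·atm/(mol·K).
K_p = 0.0515

Δn = (moles gaseous products) − (moles gaseous reactants) = -1
T = 473 K; RT = 0.0821 × 473 = 38.8333
Kp = Kc·(RT)^Δn = 2.0 × (38.8333)^-1 = 2.0 × 0.0257511 = 0.0515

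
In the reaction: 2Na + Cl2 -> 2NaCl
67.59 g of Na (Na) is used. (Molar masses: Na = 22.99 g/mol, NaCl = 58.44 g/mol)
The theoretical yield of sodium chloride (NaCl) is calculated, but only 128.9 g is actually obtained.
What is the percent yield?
Moles of Na = 67.59 g ÷ 22.99 g/mol = 2.93997 mol
Mole ratio: 2 mol NaCl / 2 mol Na
Moles of NaCl = 2.93997 × (2/2) = 2.93997 mol
Theoretical yield = 2.93997 mol × 58.44 g/mol = 171.81 g
Actual yield = 128.9 g
Percent yield = (128.9 / 171.81) × 100% = 75.0%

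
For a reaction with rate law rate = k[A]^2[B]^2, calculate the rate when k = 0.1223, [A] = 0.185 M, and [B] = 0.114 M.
5.44e-05 M/s

rate = k·[A]^2·[B]^2 = 0.1223·(0.185)^2·(0.114)^2 = 0.1223·0.034225·0.012996 = 5.44e-05 M/s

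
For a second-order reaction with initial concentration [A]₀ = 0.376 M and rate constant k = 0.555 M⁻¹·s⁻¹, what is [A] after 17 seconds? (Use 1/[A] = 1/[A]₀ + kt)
0.0827 M

1/[A] = 1/[A]₀ + k·t = 1/0.376 + (0.555)·(17) = 2.6596 + 9.4350 = 12.0946
[A] = 1/12.0946 = 0.0827 M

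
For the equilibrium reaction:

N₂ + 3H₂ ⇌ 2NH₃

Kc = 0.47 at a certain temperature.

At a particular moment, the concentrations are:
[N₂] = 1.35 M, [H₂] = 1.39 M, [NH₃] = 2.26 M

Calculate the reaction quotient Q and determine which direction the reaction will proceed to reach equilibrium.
Q = 1.409, Q > K, reaction proceeds reverse (toward reactants)

Q = ([NH₃]^2) / ([N₂] × [H₂]^3)
  = ((2.26)^2) / ((1.35)·(1.39)^3) = 5.1076/3.6256 = 1.409
Since Q = 1.409 > Kc = 0.47, the reaction proceeds reverse (toward reactants) to reach equilibrium.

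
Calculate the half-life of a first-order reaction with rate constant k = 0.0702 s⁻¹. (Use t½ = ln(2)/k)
9.87 s

t½ = ln(2)/k = 0.6931/0.0702 = 9.87 s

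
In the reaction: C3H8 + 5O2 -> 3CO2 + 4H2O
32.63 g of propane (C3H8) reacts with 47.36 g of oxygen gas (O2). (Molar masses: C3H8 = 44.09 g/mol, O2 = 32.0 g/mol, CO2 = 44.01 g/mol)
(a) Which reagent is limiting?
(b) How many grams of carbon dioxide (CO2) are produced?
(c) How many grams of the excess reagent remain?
(a) O2, (b) 39.08 g, (c) 19.58 g

Moles of C3H8 = 32.63 g ÷ 44.09 g/mol = 0.740077 mol
Moles of O2 = 47.36 g ÷ 32.0 g/mol = 1.48 mol
Moles ÷ coefficient: C3H8: 0.740077/1 = 0.7401, O2: 1.48/5 = 0.296
(a) O2 has the smaller value, so O2 is the limiting reagent.
(b) Moles of CO2 = 1.48 mol O2 × (3/5) = 0.888 mol; mass = 0.888 mol × 44.01 g/mol = 39.08 g
(c) C3H8 consumed = 1.48 × (1/5) = 0.296 mol; remaining = 0.740077 − 0.296 = 0.444077 mol; mass = 0.444077 mol × 44.09 g/mol = 19.58 g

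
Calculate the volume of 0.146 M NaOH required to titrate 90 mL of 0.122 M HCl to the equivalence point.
V_{base} = 75.2 mL

At equivalence: moles acid = moles base.
moles HCl = 0.122 M × 0.09 L = 0.01098 mol
V_NaOH = 0.01098 mol ÷ 0.146 M = 0.07521 L = 75.2 mL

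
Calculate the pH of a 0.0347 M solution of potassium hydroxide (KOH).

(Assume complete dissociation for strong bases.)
pH = 12.54

[OH⁻] = 0.0347 M for strong base. pOH = -log[OH⁻] = 1.46, pH = 14 - pOH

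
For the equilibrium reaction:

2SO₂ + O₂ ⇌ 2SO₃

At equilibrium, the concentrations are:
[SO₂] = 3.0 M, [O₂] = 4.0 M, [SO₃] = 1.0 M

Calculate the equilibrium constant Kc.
K_c = 0.0278

Kc = ([SO₃]^2) / ([SO₂]^2 × [O₂])
   = ((1.0)^2) / ((3.0)^2·(4.0))
   = 1 / 36 = 0.0278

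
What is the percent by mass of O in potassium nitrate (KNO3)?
Mass of O in formula = 16.0 × 3 = 48 g/mol
Molar mass = 101.11 g/mol
% O = (48/101.11) × 100% = 47.47%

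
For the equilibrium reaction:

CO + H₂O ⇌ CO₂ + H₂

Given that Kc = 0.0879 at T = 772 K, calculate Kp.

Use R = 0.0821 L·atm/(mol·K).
K_p = 0.0879

Δn = (moles gaseous products) − (moles gaseous reactants) = 0
T = 772 K; RT = 0.0821 × 772 = 63.3812
Kp = Kc·(RT)^Δn = 0.0879 × (63.3812)^0 = 0.0879 × 1 = 0.0879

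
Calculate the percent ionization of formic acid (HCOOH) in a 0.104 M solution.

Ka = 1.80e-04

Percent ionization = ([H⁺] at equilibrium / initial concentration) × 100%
Percent ionization = 4.07%

Let x = [H⁺]. Ka = x²/(C - x) ⇒ x² + (1.80e-04)x - (1.80e-04)(0.104) = 0. x = 4.2376e-03. Percent = (4.2376e-03/0.104) × 100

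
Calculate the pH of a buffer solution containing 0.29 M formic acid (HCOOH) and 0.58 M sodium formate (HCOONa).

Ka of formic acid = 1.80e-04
pH = 4.05

pKa = -log(1.80e-04) = 3.74. pH = pKa + log([A⁻]/[HA]) = 3.74 + log(0.58/0.29)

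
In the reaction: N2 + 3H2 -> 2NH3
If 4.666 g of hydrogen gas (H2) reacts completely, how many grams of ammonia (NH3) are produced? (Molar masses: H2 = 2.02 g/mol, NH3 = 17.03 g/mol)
Moles of H2 = 4.666 g ÷ 2.02 g/mol = 2.3099 mol
Mole ratio: 2 mol NH3 / 3 mol H2
Moles of NH3 = 2.3099 × (2/3) = 1.53993 mol
Mass of NH3 = 1.53993 mol × 17.03 g/mol = 26.23 g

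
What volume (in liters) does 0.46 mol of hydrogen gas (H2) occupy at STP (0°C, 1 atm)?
At STP, 1 mol of gas occupies 22.4 L
Volume = 0.46 mol × 22.4 L/mol = 10.30 L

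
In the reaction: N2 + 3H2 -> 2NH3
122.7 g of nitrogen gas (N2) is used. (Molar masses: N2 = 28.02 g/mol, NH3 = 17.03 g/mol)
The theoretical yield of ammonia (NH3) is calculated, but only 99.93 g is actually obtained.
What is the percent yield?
Moles of N2 = 122.7 g ÷ 28.02 g/mol = 4.37901 mol
Mole ratio: 2 mol NH3 / 1 mol N2
Moles of NH3 = 4.37901 × (2/1) = 8.75803 mol
Theoretical yield = 8.75803 mol × 17.03 g/mol = 149.15 g
Actual yield = 99.93 g
Percent yield = (99.93 / 149.15) × 100% = 67.0%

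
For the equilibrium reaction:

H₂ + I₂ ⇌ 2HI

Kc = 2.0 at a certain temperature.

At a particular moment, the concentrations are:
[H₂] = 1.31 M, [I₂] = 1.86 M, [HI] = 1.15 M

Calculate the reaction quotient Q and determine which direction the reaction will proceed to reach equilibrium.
Q = 0.543, Q < K, reaction proceeds forward (toward products)

Q = ([HI]^2) / ([H₂] × [I₂])
  = ((1.15)^2) / ((1.31)·(1.86)) = 1.3225/2.4366 = 0.5428
Since Q = 0.5428 < Kc = 2.0, the reaction proceeds forward (toward products) to reach equilibrium.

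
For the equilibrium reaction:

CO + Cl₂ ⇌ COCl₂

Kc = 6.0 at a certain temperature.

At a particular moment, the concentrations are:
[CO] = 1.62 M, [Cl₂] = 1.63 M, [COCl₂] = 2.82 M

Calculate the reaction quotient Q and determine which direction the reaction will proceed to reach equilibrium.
Q = 1.068, Q < K, reaction proceeds forward (toward products)

Q = ([COCl₂]) / ([CO] × [Cl₂])
  = ((2.82)) / ((1.62)·(1.63)) = 2.82/2.6406 = 1.068
Since Q = 1.068 < Kc = 6.0, the reaction proceeds forward (toward products) to reach equilibrium.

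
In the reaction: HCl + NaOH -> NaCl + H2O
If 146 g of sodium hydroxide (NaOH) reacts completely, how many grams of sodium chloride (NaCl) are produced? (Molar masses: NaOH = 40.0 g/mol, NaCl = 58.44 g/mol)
Moles of NaOH = 146 g ÷ 40.0 g/mol = 3.65 mol
Mole ratio: 1 mol NaCl / 1 mol NaOH
Moles of NaCl = 3.65 × (1/1) = 3.65 mol
Mass of NaCl = 3.65 mol × 58.44 g/mol = 213.3 g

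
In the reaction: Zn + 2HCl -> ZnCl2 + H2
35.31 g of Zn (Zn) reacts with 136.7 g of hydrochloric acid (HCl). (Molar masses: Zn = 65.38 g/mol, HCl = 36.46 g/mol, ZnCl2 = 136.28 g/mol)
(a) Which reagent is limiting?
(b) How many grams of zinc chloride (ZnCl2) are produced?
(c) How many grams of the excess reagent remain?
(a) Zn, (b) 73.6 g, (c) 97.32 g

Moles of Zn = 35.31 g ÷ 65.38 g/mol = 0.540073 mol
Moles of HCl = 136.7 g ÷ 36.46 g/mol = 3.74931 mol
Moles ÷ coefficient: Zn: 0.540073/1 = 0.5401, HCl: 3.74931/2 = 1.875
(a) Zn has the smaller value, so Zn is the limiting reagent.
(b) Moles of ZnCl2 = 0.540073 mol Zn × (1/1) = 0.540073 mol; mass = 0.540073 mol × 136.28 g/mol = 73.6 g
(c) HCl consumed = 0.540073 × (2/1) = 1.08015 mol; remaining = 3.74931 − 1.08015 = 2.66917 mol; mass = 2.66917 mol × 36.46 g/mol = 97.32 g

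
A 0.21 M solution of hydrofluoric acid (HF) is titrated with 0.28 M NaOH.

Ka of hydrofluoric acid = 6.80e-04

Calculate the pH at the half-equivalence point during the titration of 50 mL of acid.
pH = pKa = 3.17

At the half-equivalence point, [HA] = [A⁻], so by Henderson–Hasselbalch pH = pKa + log(1) = pKa.
pKa = −log(6.80e-04) = 3.17.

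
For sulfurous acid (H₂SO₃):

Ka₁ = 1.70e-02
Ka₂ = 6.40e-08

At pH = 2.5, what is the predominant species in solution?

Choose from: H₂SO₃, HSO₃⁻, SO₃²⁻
HSO₃⁻

pKa1 = 1.77, pKa2 = 7.19. Each pKa is the crossover between adjacent species; pH = 2.5 lies in the region where HSO₃⁻ predominates.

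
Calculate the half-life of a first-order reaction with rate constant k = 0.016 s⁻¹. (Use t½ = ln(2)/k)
43.32 s

t½ = ln(2)/k = 0.6931/0.016 = 43.32 s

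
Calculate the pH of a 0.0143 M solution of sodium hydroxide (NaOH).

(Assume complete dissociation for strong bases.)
pH = 12.16

[OH⁻] = 0.0143 M for strong base. pOH = -log[OH⁻] = 1.84, pH = 14 - pOH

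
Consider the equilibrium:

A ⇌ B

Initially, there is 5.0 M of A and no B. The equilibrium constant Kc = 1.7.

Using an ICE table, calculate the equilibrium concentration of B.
[B] = 3.148 M

ICE: [A] = 5.0 − x, [B] = x.
Kc = x/(5.0 − x) = 1.7 ⇒ x = 1.7·5.0/(1 + 1.7) = 8.5/2.7 = 3.148.
[B] = x = 3.148 M.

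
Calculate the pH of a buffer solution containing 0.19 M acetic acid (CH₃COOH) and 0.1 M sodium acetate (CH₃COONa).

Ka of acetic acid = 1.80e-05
pH = 4.47

pKa = -log(1.80e-05) = 4.74. pH = pKa + log([A⁻]/[HA]) = 4.74 + log(0.1/0.19)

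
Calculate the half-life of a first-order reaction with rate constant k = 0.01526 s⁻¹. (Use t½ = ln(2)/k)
45.42 s

t½ = ln(2)/k = 0.6931/0.01526 = 45.42 s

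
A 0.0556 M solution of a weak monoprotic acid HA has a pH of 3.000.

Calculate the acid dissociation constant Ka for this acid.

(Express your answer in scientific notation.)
K_a = 1.83e-05

[H⁺] = 10^(−pH) = 10^(−3.000) = 1.000e-03 M. For HA ⇌ H⁺ + A⁻, Ka = x²/(C − x) = (1.000e-03)²/(0.0556 − 1.000e-03) = 1.83e-05.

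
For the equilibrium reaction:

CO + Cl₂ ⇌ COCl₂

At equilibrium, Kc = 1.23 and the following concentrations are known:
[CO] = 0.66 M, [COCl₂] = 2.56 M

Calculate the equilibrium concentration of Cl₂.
[Cl₂] = 3.1535 M

Kc = ([COCl₂]) / ([CO] × [Cl₂]) = 1.23
[Cl₂]^1 = (product terms)/(Kc · other reactant terms) = 2.56 / (1.23 · 0.66) = 3.1535
[Cl₂] = 3.1535 M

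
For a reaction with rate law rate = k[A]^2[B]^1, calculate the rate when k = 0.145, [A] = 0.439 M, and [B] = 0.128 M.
0.003577 M/s

rate = k·[A]^2·[B]^1 = 0.145·(0.439)^2·(0.128)^1 = 0.145·0.192721·0.128 = 0.003577 M/s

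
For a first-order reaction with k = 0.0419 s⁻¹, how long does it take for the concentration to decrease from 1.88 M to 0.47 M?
33.09 s

From ln[A] = ln[A]₀ - k·t: t = ln([A]₀/[A])/k = ln(1.88/0.47)/0.0419 = ln(4.0000)/0.0419 = 1.3863/0.0419 = 33.09 s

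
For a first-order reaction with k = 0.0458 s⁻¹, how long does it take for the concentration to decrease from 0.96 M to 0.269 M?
27.78 s

From ln[A] = ln[A]₀ - k·t: t = ln([A]₀/[A])/k = ln(0.96/0.269)/0.0458 = ln(3.5688)/0.0458 = 1.2722/0.0458 = 27.78 s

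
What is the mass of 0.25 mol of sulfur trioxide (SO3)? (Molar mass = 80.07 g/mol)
Mass = 0.25 mol × 80.07 g/mol = 20.02 g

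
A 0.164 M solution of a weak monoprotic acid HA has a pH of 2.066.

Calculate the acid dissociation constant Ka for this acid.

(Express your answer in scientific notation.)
K_a = 4.75e-04

[H⁺] = 10^(−pH) = 10^(−2.066) = 8.590e-03 M. For HA ⇌ H⁺ + A⁻, Ka = x²/(C − x) = (8.590e-03)²/(0.164 − 8.590e-03) = 4.75e-04.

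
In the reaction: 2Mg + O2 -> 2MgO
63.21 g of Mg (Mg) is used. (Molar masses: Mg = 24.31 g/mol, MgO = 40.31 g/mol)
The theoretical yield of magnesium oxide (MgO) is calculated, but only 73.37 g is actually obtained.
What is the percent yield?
Moles of Mg = 63.21 g ÷ 24.31 g/mol = 2.60016 mol
Mole ratio: 2 mol MgO / 2 mol Mg
Moles of MgO = 2.60016 × (2/2) = 2.60016 mol
Theoretical yield = 2.60016 mol × 40.31 g/mol = 104.81 g
Actual yield = 73.37 g
Percent yield = (73.37 / 104.81) × 100% = 70.0%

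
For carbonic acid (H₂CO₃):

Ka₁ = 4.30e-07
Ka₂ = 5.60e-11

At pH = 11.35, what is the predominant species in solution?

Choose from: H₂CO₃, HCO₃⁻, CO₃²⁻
CO₃²⁻

pKa1 = 6.37, pKa2 = 10.25. Each pKa is the crossover between adjacent species; pH = 11.35 lies in the region where CO₃²⁻ predominates.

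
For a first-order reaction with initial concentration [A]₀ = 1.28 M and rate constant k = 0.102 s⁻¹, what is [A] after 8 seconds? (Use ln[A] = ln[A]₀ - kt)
0.5660 M

ln[A] = ln[A]₀ - k·t = ln(1.28) - (0.102)·(8) = 0.2469 - 0.8160 = -0.5691
[A] = e^(-0.5691) = 0.5660 M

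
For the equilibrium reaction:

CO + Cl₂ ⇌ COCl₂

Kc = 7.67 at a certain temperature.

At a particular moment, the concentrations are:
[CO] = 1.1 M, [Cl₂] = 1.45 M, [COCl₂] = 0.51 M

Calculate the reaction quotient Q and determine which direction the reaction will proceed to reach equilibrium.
Q = 0.320, Q < K, reaction proceeds forward (toward products)

Q = ([COCl₂]) / ([CO] × [Cl₂])
  = ((0.51)) / ((1.1)·(1.45)) = 0.51/1.595 = 0.3197
Since Q = 0.3197 < Kc = 7.67, the reaction proceeds forward (toward products) to reach equilibrium.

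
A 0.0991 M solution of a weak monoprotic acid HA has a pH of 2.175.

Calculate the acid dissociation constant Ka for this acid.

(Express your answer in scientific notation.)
K_a = 4.83e-04

[H⁺] = 10^(−pH) = 10^(−2.175) = 6.683e-03 M. For HA ⇌ H⁺ + A⁻, Ka = x²/(C − x) = (6.683e-03)²/(0.0991 − 6.683e-03) = 4.83e-04.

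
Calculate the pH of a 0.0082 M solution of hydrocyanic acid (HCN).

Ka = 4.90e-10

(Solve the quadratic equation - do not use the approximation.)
pH = 5.70

x² + Ka×x - Ka×C = 0. Using quadratic formula: [H⁺] = 2.0042e-06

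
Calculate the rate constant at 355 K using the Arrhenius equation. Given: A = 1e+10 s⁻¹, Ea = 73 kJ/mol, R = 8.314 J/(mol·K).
1.81e-01 s⁻¹

k = A·exp(-Ea/(R·T)) = 1e+10·exp(-73000/(8.314·355)) = 1e+10·exp(-24.7334) = 1e+10·1.8130e-11 = 1.81e-01 s⁻¹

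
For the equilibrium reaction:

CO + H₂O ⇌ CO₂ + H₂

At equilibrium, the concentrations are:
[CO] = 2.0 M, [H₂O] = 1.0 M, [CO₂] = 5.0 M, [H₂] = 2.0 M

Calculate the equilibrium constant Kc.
K_c = 5.0000

Kc = ([CO₂] × [H₂]) / ([CO] × [H₂O])
   = ((5.0)·(2.0)) / ((2.0)·(1.0))
   = 10 / 2 = 5.0000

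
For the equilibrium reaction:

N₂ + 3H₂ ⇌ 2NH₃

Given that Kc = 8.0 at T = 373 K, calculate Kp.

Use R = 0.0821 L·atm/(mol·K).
K_p = 0.0085

Δn = (moles gaseous products) − (moles gaseous reactants) = -2
T = 373 K; RT = 0.0821 × 373 = 30.6233
Kp = Kc·(RT)^Δn = 8.0 × (30.6233)^-2 = 8.0 × 0.00106634 = 0.0085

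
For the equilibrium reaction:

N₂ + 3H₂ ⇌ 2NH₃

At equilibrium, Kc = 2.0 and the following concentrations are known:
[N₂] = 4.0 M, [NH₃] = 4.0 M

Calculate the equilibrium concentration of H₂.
[H₂] = 1.2599 M

Kc = ([NH₃]^2) / ([N₂] × [H₂]^3) = 2.0
[H₂]^3 = (product terms)/(Kc · other reactant terms) = 16 / (2.0 · 4) = 2
[H₂] = (2)^(1/3) = 1.2599 M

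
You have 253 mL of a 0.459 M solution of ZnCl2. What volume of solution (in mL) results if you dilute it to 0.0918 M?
Using M₁V₁ = M₂V₂:
0.459 × 253 = 0.0918 × V₂
V₂ = (0.459 × 253) / 0.0918 = 1265 mL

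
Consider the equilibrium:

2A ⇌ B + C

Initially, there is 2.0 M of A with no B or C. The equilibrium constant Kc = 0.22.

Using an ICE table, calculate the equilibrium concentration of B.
[B] = 0.484 M

ICE: [A] = 2.0 − 2x, [B] = [C] = x.
Kc = x²/(2.0 − 2x)² = 0.22 ⇒ √Kc = x/(2.0 − 2x).
x = √0.22·2.0/(1 + 2√0.22) = 0.46904·2.0/1.9381 = 0.48403.
[B] = x = 0.484 M.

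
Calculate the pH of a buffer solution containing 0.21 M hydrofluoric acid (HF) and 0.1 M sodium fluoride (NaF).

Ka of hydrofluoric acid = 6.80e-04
pH = 2.85

pKa = -log(6.80e-04) = 3.17. pH = pKa + log([A⁻]/[HA]) = 3.17 + log(0.1/0.21)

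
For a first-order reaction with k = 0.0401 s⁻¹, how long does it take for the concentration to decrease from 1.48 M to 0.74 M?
17.29 s

From ln[A] = ln[A]₀ - k·t: t = ln([A]₀/[A])/k = ln(1.48/0.74)/0.0401 = ln(2.0000)/0.0401 = 0.6931/0.0401 = 17.29 s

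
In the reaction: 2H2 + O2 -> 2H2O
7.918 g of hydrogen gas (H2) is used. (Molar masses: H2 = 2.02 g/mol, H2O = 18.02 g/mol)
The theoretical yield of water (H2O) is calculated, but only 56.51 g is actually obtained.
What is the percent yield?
Moles of H2 = 7.918 g ÷ 2.02 g/mol = 3.9198 mol
Mole ratio: 2 mol H2O / 2 mol H2
Moles of H2O = 3.9198 × (2/2) = 3.9198 mol
Theoretical yield = 3.9198 mol × 18.02 g/mol = 70.635 g
Actual yield = 56.51 g
Percent yield = (56.51 / 70.635) × 100% = 80.0%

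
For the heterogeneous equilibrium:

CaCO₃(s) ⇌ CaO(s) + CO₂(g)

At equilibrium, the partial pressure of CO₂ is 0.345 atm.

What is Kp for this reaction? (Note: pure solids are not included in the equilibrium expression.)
K_p = 0.345

Solids (CaCO₃, CaO) have activity 1 and are excluded.
Kp = P(CO₂) = 0.345.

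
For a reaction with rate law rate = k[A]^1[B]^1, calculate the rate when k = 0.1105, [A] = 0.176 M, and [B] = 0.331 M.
0.006437 M/s

rate = k·[A]^1·[B]^1 = 0.1105·(0.176)^1·(0.331)^1 = 0.1105·0.176·0.331 = 0.006437 M/s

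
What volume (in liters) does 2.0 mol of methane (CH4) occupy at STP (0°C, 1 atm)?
At STP, 1 mol of gas occupies 22.4 L
Volume = 2.0 mol × 22.4 L/mol = 44.80 L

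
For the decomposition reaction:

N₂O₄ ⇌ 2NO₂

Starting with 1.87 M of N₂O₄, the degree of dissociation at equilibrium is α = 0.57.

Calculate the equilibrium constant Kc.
K_c = 5.6517

x = α·[A]₀ = 0.57 × 1.87 = 1.066 M dissociated.
At eq: [N₂O₄] = 1.87 − 1.066 = 0.8041 M; [NO₂] = 2x = 2.132 M.
Kc = [NO₂]²/[N₂O₄] = (2.132)²/0.8041 = 5.652.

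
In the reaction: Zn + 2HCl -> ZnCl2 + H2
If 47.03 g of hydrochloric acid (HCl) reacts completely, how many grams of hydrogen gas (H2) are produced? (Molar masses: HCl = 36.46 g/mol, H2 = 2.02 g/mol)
Moles of HCl = 47.03 g ÷ 36.46 g/mol = 1.28991 mol
Mole ratio: 1 mol H2 / 2 mol HCl
Moles of H2 = 1.28991 × (1/2) = 0.644953 mol
Mass of H2 = 0.644953 mol × 2.02 g/mol = 1.303 g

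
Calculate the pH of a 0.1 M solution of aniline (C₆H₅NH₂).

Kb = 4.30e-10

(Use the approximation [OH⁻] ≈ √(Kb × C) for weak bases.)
pH = 8.82

[OH⁻] = √(Kb × C) = √(4.30e-10 × 0.1) = 6.5574e-06. pOH = 5.18, pH = 14 - pOH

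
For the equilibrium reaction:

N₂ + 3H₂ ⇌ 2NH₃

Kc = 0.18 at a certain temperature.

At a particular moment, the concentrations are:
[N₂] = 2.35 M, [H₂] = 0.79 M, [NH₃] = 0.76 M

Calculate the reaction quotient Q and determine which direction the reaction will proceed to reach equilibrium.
Q = 0.499, Q > K, reaction proceeds reverse (toward reactants)

Q = ([NH₃]^2) / ([N₂] × [H₂]^3)
  = ((0.76)^2) / ((2.35)·(0.79)^3) = 0.5776/1.1586 = 0.4985
Since Q = 0.4985 > Kc = 0.18, the reaction proceeds reverse (toward reactants) to reach equilibrium.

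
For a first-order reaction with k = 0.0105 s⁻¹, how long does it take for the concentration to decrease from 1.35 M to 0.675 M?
66.01 s

From ln[A] = ln[A]₀ - k·t: t = ln([A]₀/[A])/k = ln(1.35/0.675)/0.0105 = ln(2.0000)/0.0105 = 0.6931/0.0105 = 66.01 s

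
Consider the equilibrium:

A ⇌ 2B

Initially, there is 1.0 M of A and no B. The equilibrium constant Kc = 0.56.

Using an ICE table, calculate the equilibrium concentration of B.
[B] = 0.621 M

ICE: [A] = 1.0 − x, [B] = 2x.
Kc = (2x)²/(1.0 − x) = 0.56 ⇒ 4x² + 0.56x − 0.56 = 0.
x = (−0.56 + √(0.56² + 4·4·0.56))/(2·4) = (−0.56 + √9.2736)/8 = 0.31066.
[B] = 2x = 0.621 M.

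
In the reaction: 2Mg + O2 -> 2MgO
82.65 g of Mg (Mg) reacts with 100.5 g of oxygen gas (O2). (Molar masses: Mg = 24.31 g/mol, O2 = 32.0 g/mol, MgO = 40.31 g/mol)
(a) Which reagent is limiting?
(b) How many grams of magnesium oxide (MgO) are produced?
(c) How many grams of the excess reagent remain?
(a) Mg, (b) 137 g, (c) 46.1 g

Moles of Mg = 82.65 g ÷ 24.31 g/mol = 3.39984 mol
Moles of O2 = 100.5 g ÷ 32.0 g/mol = 3.14062 mol
Moles ÷ coefficient: Mg: 3.39984/2 = 1.7, O2: 3.14062/1 = 3.141
(a) Mg has the smaller value, so Mg is the limiting reagent.
(b) Moles of MgO = 3.39984 mol Mg × (2/2) = 3.39984 mol; mass = 3.39984 mol × 40.31 g/mol = 137 g
(c) O2 consumed = 3.39984 × (1/2) = 1.69992 mol; remaining = 3.14062 − 1.69992 = 1.44071 mol; mass = 1.44071 mol × 32.0 g/mol = 46.1 g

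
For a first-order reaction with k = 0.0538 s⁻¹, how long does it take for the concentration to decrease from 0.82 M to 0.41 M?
12.88 s

From ln[A] = ln[A]₀ - k·t: t = ln([A]₀/[A])/k = ln(0.82/0.41)/0.0538 = ln(2.0000)/0.0538 = 0.6931/0.0538 = 12.88 s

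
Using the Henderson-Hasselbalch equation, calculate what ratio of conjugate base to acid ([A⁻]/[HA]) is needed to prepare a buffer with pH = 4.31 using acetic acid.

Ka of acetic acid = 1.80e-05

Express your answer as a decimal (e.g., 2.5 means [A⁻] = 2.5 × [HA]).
[A⁻]/[HA] = 0.368

pKa = −log(1.80e-05) = 4.7447. pH = pKa + log([A⁻]/[HA]). 4.31 = 4.7447 + log(ratio). log(ratio) = 4.31 − 4.7447 = -0.4347. ratio = 10^(-0.4347) = 0.368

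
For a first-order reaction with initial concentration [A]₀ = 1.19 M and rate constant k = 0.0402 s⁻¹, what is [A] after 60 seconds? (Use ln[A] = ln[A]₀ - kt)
0.1067 M

ln[A] = ln[A]₀ - k·t = ln(1.19) - (0.0402)·(60) = 0.1740 - 2.4120 = -2.2380
[A] = e^(-2.2380) = 0.1067 M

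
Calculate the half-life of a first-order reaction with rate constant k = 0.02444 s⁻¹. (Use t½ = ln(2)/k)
28.36 s

t½ = ln(2)/k = 0.6931/0.02444 = 28.36 s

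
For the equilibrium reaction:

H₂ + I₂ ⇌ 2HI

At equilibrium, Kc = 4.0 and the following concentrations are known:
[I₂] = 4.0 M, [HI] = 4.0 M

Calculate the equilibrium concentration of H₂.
[H₂] = 1.0000 M

Kc = ([HI]^2) / ([H₂] × [I₂]) = 4.0
[H₂]^1 = (product terms)/(Kc · other reactant terms) = 16 / (4.0 · 4) = 1
[H₂] = 1.0000 M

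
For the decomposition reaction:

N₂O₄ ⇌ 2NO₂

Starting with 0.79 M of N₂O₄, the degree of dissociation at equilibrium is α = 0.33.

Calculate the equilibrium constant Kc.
K_c = 0.5136

x = α·[A]₀ = 0.33 × 0.79 = 0.2607 M dissociated.
At eq: [N₂O₄] = 0.79 − 0.2607 = 0.5293 M; [NO₂] = 2x = 0.5214 M.
Kc = [NO₂]²/[N₂O₄] = (0.5214)²/0.5293 = 0.5136.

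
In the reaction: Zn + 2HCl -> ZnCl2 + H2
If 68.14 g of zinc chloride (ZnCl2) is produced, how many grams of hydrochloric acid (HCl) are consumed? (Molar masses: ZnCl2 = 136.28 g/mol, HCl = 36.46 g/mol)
Moles of ZnCl2 = 68.14 g ÷ 136.28 g/mol = 0.5 mol
Mole ratio: 2 mol HCl / 1 mol ZnCl2
Moles of HCl = 0.5 × (2/1) = 1 mol
Mass of HCl = 1 mol × 36.46 g/mol = 36.46 g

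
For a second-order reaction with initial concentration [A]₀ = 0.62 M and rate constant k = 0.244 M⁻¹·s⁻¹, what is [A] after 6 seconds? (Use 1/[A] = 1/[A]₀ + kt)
0.3250 M

1/[A] = 1/[A]₀ + k·t = 1/0.62 + (0.244)·(6) = 1.6129 + 1.4640 = 3.0769
[A] = 1/3.0769 = 0.3250 M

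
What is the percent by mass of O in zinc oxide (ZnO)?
Mass of O in formula = 16.0 × 1 = 16 g/mol
Molar mass = 81.38 g/mol
% O = (16/81.38) × 100% = 19.66%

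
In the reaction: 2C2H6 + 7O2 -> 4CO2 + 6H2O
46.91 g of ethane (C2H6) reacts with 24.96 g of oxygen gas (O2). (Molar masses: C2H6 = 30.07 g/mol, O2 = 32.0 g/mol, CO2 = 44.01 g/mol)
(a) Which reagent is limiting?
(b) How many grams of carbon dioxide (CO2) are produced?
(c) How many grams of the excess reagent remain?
(a) O2, (b) 19.62 g, (c) 40.21 g

Moles of C2H6 = 46.91 g ÷ 30.07 g/mol = 1.56003 mol
Moles of O2 = 24.96 g ÷ 32.0 g/mol = 0.78 mol
Moles ÷ coefficient: C2H6: 1.56003/2 = 0.78, O2: 0.78/7 = 0.1114
(a) O2 has the smaller value, so O2 is the limiting reagent.
(b) Moles of CO2 = 0.78 mol O2 × (4/7) = 0.445714 mol; mass = 0.445714 mol × 44.01 g/mol = 19.62 g
(c) C2H6 consumed = 0.78 × (2/7) = 0.222857 mol; remaining = 1.56003 − 0.222857 = 1.33717 mol; mass = 1.33717 mol × 30.07 g/mol = 40.21 g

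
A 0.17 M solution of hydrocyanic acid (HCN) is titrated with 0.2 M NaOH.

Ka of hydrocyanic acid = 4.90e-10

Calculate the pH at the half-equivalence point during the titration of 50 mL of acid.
pH = pKa = 9.31

At the half-equivalence point, [HA] = [A⁻], so by Henderson–Hasselbalch pH = pKa + log(1) = pKa.
pKa = −log(4.90e-10) = 9.31.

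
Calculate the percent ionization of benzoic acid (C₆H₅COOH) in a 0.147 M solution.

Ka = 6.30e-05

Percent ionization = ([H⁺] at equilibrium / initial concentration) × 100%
Percent ionization = 2.05%

Let x = [H⁺]. Ka = x²/(C - x) ⇒ x² + (6.30e-05)x - (6.30e-05)(0.147) = 0. x = 3.0119e-03. Percent = (3.0119e-03/0.147) × 100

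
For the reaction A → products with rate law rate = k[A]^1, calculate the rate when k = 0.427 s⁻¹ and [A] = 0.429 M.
0.1832 M/s

rate = k·[A]^1 = 0.427·(0.429)^1 = 0.427·0.429 = 0.1832 M/s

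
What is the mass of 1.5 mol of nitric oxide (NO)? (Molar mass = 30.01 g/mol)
Mass = 1.5 mol × 30.01 g/mol = 45.02 g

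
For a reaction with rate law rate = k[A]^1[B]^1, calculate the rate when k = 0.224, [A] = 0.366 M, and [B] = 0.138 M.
0.01131 M/s

rate = k·[A]^1·[B]^1 = 0.224·(0.366)^1·(0.138)^1 = 0.224·0.366·0.138 = 0.01131 M/s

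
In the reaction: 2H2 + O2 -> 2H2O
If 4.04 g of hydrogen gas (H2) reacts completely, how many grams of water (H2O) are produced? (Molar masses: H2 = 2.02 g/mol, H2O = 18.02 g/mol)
Moles of H2 = 4.04 g ÷ 2.02 g/mol = 2 mol
Mole ratio: 2 mol H2O / 2 mol H2
Moles of H2O = 2 × (2/2) = 2 mol
Mass of H2O = 2 mol × 18.02 g/mol = 36.04 g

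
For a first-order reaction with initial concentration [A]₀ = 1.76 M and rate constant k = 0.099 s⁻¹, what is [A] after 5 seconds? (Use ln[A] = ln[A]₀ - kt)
1.0728 M

ln[A] = ln[A]₀ - k·t = ln(1.76) - (0.099)·(5) = 0.5653 - 0.4950 = 0.0703
[A] = e^(0.0703) = 1.0728 M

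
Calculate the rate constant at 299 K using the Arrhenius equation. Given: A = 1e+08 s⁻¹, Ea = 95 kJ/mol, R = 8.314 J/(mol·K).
2.53e-09 s⁻¹

k = A·exp(-Ea/(R·T)) = 1e+08·exp(-95000/(8.314·299)) = 1e+08·exp(-38.2158) = 1e+08·2.5299e-17 = 2.53e-09 s⁻¹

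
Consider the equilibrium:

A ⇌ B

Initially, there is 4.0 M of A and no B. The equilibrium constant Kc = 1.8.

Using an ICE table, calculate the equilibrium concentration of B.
[B] = 2.571 M

ICE: [A] = 4.0 − x, [B] = x.
Kc = x/(4.0 − x) = 1.8 ⇒ x = 1.8·4.0/(1 + 1.8) = 7.2/2.8 = 2.571.
[B] = x = 2.571 M.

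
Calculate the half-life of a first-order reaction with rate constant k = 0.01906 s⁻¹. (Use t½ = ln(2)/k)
36.37 s

t½ = ln(2)/k = 0.6931/0.01906 = 36.37 s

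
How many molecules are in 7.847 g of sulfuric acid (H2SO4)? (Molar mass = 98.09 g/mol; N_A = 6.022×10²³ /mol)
Moles = 7.847 g ÷ 98.09 g/mol = 0.079998 mol
Molecules = 0.079998 mol × 6.022×10²³ /mol = 4.817e+22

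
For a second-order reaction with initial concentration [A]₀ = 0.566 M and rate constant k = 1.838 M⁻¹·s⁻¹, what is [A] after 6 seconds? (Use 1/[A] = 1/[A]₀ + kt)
0.0782 M

1/[A] = 1/[A]₀ + k·t = 1/0.566 + (1.838)·(6) = 1.7668 + 11.0280 = 12.7948
[A] = 1/12.7948 = 0.0782 M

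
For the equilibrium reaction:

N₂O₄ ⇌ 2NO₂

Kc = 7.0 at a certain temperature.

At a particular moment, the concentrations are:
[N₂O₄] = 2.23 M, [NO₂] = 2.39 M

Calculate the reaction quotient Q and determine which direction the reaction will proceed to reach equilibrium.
Q = 2.561, Q < K, reaction proceeds forward (toward products)

Q = ([NO₂]^2) / ([N₂O₄])
  = ((2.39)^2) / ((2.23)) = 5.7121/2.23 = 2.561
Since Q = 2.561 < Kc = 7.0, the reaction proceeds forward (toward products) to reach equilibrium.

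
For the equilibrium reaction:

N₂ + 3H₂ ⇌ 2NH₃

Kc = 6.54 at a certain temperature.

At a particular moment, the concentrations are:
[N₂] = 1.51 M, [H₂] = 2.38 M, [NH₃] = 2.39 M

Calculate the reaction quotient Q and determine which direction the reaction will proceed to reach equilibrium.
Q = 0.281, Q < K, reaction proceeds forward (toward products)

Q = ([NH₃]^2) / ([N₂] × [H₂]^3)
  = ((2.39)^2) / ((1.51)·(2.38)^3) = 5.7121/20.357 = 0.2806
Since Q = 0.2806 < Kc = 6.54, the reaction proceeds forward (toward products) to reach equilibrium.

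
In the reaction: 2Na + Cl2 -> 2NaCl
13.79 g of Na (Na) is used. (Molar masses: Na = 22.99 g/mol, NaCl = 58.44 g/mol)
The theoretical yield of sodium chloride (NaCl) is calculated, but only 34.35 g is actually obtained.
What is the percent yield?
Moles of Na = 13.79 g ÷ 22.99 g/mol = 0.599826 mol
Mole ratio: 2 mol NaCl / 2 mol Na
Moles of NaCl = 0.599826 × (2/2) = 0.599826 mol
Theoretical yield = 0.599826 mol × 58.44 g/mol = 35.054 g
Actual yield = 34.35 g
Percent yield = (34.35 / 35.054) × 100% = 98.0%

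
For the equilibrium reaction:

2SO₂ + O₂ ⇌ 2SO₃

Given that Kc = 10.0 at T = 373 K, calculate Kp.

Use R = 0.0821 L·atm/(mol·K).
K_p = 0.3265

Δn = (moles gaseous products) − (moles gaseous reactants) = -1
T = 373 K; RT = 0.0821 × 373 = 30.6233
Kp = Kc·(RT)^Δn = 10.0 × (30.6233)^-1 = 10.0 × 0.0326549 = 0.3265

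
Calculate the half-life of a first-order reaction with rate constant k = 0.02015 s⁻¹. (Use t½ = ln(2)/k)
34.40 s

t½ = ln(2)/k = 0.6931/0.02015 = 34.40 s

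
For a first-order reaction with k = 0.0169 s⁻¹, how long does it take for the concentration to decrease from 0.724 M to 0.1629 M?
88.26 s

From ln[A] = ln[A]₀ - k·t: t = ln([A]₀/[A])/k = ln(0.724/0.1629)/0.0169 = ln(4.4444)/0.0169 = 1.4917/0.0169 = 88.26 s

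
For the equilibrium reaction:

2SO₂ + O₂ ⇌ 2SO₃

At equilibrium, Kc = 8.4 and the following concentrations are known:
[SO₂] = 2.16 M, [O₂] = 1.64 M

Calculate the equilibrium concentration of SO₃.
[SO₃] = 8.0171 M

Kc = ([SO₃]^2) / ([SO₂]^2 × [O₂]) = 8.4
[SO₃]^2 = Kc · (reactant terms)/(other product terms) = 8.4 · 7.6516 / 1 = 64.273
[SO₃] = (64.273)^(1/2) = 8.0171 M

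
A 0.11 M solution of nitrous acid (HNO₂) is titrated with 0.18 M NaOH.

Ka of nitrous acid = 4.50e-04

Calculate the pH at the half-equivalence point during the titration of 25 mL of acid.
pH = pKa = 3.35

At the half-equivalence point, [HA] = [A⁻], so by Henderson–Hasselbalch pH = pKa + log(1) = pKa.
pKa = −log(4.50e-04) = 3.35.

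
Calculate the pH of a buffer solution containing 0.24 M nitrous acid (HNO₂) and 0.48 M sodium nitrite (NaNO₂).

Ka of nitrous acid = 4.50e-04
pH = 3.65

pKa = -log(4.50e-04) = 3.35. pH = pKa + log([A⁻]/[HA]) = 3.35 + log(0.48/0.24)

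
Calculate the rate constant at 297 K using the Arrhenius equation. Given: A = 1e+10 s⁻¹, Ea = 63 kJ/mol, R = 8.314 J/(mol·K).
8.31e-02 s⁻¹

k = A·exp(-Ea/(R·T)) = 1e+10·exp(-63000/(8.314·297)) = 1e+10·exp(-25.5137) = 1e+10·8.3085e-12 = 8.31e-02 s⁻¹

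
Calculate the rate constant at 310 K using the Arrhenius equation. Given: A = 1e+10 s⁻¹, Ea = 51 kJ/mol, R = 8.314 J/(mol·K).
2.55e+01 s⁻¹

k = A·exp(-Ea/(R·T)) = 1e+10·exp(-51000/(8.314·310)) = 1e+10·exp(-19.7878) = 1e+10·2.5483e-09 = 2.55e+01 s⁻¹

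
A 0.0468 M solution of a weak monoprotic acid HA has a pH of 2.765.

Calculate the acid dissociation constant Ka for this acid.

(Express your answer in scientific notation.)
K_a = 6.55e-05

[H⁺] = 10^(−pH) = 10^(−2.765) = 1.718e-03 M. For HA ⇌ H⁺ + A⁻, Ka = x²/(C − x) = (1.718e-03)²/(0.0468 − 1.718e-03) = 6.55e-05.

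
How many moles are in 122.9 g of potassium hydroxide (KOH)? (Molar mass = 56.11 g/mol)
Moles = 122.9 g ÷ 56.11 g/mol = 2.19 mol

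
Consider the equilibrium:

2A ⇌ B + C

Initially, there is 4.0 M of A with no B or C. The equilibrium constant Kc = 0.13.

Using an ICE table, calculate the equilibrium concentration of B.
[B] = 0.838 M

ICE: [A] = 4.0 − 2x, [B] = [C] = x.
Kc = x²/(4.0 − 2x)² = 0.13 ⇒ √Kc = x/(4.0 − 2x).
x = √0.13·4.0/(1 + 2√0.13) = 0.36056·4.0/1.7211 = 0.83796.
[B] = x = 0.838 M.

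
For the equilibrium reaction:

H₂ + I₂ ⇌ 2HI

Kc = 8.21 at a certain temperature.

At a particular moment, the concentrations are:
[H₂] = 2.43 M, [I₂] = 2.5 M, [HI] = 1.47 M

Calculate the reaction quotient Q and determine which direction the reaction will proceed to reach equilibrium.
Q = 0.356, Q < K, reaction proceeds forward (toward products)

Q = ([HI]^2) / ([H₂] × [I₂])
  = ((1.47)^2) / ((2.43)·(2.5)) = 2.1609/6.075 = 0.3557
Since Q = 0.3557 < Kc = 8.21, the reaction proceeds forward (toward products) to reach equilibrium.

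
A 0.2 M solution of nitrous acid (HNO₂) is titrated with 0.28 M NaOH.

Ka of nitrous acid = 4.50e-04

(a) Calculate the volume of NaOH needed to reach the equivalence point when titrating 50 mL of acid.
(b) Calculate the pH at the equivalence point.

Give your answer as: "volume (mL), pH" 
V = 35.7 mL, pH = 8.21

(a) At equivalence: moles acid = moles base.
moles acid = 0.2 × 0.05 = 0.01 mol; V_NaOH = 0.01/0.28 = 0.03571 L = 35.7 mL.
(b) At equivalence, all acid → conjugate base A⁻ at [A⁻] = 0.01/0.08571 = 0.1167 M.
Kb = Kw/Ka = 1.0e-14/4.50e-04 = 2.222e-11; [OH⁻] = √(Kb·[A⁻]) = 1.610e-06; pOH = 5.79; pH = 14 − pOH = 8.21.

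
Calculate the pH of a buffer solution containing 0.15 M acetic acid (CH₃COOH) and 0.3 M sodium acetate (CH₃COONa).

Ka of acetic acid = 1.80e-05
pH = 5.05

pKa = -log(1.80e-05) = 4.74. pH = pKa + log([A⁻]/[HA]) = 4.74 + log(0.3/0.15)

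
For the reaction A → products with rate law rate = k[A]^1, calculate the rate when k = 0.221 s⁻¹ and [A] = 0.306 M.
0.06763 M/s

rate = k·[A]^1 = 0.221·(0.306)^1 = 0.221·0.306 = 0.06763 M/s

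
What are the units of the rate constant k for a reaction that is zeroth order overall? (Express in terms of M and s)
M·s⁻¹

For an n-th order reaction, rate = k·[A]^n has units M/s, so k has units (M/s)/M^n = M^(1-n)·s⁻¹. With n = 0: units = M^(1)·s⁻¹ = M·s⁻¹.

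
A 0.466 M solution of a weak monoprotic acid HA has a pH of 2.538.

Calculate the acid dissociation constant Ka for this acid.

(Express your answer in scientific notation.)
K_a = 1.81e-05

[H⁺] = 10^(−pH) = 10^(−2.538) = 2.897e-03 M. For HA ⇌ H⁺ + A⁻, Ka = x²/(C − x) = (2.897e-03)²/(0.466 − 2.897e-03) = 1.81e-05.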